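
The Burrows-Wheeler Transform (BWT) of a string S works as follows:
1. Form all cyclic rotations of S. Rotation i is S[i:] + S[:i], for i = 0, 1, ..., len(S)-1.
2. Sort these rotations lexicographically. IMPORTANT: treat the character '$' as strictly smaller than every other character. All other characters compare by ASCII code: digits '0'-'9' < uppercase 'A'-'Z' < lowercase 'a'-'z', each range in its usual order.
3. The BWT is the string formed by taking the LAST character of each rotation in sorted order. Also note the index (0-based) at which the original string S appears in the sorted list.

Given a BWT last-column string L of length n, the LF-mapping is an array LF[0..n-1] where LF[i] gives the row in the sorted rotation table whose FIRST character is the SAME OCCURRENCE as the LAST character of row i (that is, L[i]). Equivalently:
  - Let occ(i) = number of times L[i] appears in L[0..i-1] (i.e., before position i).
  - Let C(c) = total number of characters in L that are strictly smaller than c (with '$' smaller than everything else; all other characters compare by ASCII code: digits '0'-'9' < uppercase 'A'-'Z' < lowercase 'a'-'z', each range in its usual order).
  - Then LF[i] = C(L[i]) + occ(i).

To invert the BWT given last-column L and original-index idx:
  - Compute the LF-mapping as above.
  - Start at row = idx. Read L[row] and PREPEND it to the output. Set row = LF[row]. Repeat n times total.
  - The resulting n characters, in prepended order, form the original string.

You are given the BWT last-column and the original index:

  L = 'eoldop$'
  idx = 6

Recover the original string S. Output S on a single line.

LF mapping: 2 4 3 1 5 6 0
Walk LF starting at row 6, prepending L[row]:
  step 1: row=6, L[6]='$', prepend. Next row=LF[6]=0
  step 2: row=0, L[0]='e', prepend. Next row=LF[0]=2
  step 3: row=2, L[2]='l', prepend. Next row=LF[2]=3
  step 4: row=3, L[3]='d', prepend. Next row=LF[3]=1
  step 5: row=1, L[1]='o', prepend. Next row=LF[1]=4
  step 6: row=4, L[4]='o', prepend. Next row=LF[4]=5
  step 7: row=5, L[5]='p', prepend. Next row=LF[5]=6
Reversed output: poodle$

Answer: poodle$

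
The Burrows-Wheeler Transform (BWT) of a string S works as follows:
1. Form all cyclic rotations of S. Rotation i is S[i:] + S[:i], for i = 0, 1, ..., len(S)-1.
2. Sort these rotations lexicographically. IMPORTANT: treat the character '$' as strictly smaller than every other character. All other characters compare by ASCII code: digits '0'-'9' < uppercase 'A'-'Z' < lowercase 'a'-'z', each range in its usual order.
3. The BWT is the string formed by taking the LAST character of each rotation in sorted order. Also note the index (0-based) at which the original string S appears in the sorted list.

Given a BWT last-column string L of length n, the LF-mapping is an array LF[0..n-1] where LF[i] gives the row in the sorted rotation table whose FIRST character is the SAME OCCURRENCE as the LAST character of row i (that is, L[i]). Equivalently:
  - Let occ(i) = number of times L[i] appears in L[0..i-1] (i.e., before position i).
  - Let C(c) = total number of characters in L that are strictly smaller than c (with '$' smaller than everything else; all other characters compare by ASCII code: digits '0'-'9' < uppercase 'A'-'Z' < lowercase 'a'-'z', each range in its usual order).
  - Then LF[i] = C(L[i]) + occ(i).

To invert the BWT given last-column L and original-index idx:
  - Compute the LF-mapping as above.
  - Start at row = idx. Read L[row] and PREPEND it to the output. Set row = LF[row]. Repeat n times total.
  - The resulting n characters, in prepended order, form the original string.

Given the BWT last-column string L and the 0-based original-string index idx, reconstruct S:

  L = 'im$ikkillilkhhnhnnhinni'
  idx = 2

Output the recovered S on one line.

LF mapping: 5 17 0 6 11 12 7 14 15 8 16 13 1 2 18 3 19 20 4 9 21 22 10
Walk LF starting at row 2, prepending L[row]:
  step 1: row=2, L[2]='$', prepend. Next row=LF[2]=0
  step 2: row=0, L[0]='i', prepend. Next row=LF[0]=5
  step 3: row=5, L[5]='k', prepend. Next row=LF[5]=12
  step 4: row=12, L[12]='h', prepend. Next row=LF[12]=1
  step 5: row=1, L[1]='m', prepend. Next row=LF[1]=17
  step 6: row=17, L[17]='n', prepend. Next row=LF[17]=20
  step 7: row=20, L[20]='n', prepend. Next row=LF[20]=21
  step 8: row=21, L[21]='n', prepend. Next row=LF[21]=22
  step 9: row=22, L[22]='i', prepend. Next row=LF[22]=10
  step 10: row=10, L[10]='l', prepend. Next row=LF[10]=16
  step 11: row=16, L[16]='n', prepend. Next row=LF[16]=19
  step 12: row=19, L[19]='i', prepend. Next row=LF[19]=9
  step 13: row=9, L[9]='i', prepend. Next row=LF[9]=8
  step 14: row=8, L[8]='l', prepend. Next row=LF[8]=15
  step 15: row=15, L[15]='h', prepend. Next row=LF[15]=3
  step 16: row=3, L[3]='i', prepend. Next row=LF[3]=6
  step 17: row=6, L[6]='i', prepend. Next row=LF[6]=7
  step 18: row=7, L[7]='l', prepend. Next row=LF[7]=14
  step 19: row=14, L[14]='n', prepend. Next row=LF[14]=18
  step 20: row=18, L[18]='h', prepend. Next row=LF[18]=4
  step 21: row=4, L[4]='k', prepend. Next row=LF[4]=11
  step 22: row=11, L[11]='k', prepend. Next row=LF[11]=13
  step 23: row=13, L[13]='h', prepend. Next row=LF[13]=2
Reversed output: hkkhnliihliinlinnnmhki$

Answer: hkkhnliihliinlinnnmhki$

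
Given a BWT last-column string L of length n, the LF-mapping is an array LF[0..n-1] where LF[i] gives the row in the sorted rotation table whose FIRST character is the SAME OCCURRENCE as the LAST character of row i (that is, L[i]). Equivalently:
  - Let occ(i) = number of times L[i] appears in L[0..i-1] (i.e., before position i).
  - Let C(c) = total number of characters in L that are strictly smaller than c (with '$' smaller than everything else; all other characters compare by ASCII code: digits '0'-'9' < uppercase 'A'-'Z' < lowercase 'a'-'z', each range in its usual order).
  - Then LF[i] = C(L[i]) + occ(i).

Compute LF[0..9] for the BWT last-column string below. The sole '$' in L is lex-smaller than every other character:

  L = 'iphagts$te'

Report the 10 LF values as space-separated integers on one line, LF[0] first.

Answer: 5 6 4 1 3 8 7 0 9 2

Derivation:
Char counts: '$':1, 'a':1, 'e':1, 'g':1, 'h':1, 'i':1, 'p':1, 's':1, 't':2
C (first-col start): C('$')=0, C('a')=1, C('e')=2, C('g')=3, C('h')=4, C('i')=5, C('p')=6, C('s')=7, C('t')=8
L[0]='i': occ=0, LF[0]=C('i')+0=5+0=5
L[1]='p': occ=0, LF[1]=C('p')+0=6+0=6
L[2]='h': occ=0, LF[2]=C('h')+0=4+0=4
L[3]='a': occ=0, LF[3]=C('a')+0=1+0=1
L[4]='g': occ=0, LF[4]=C('g')+0=3+0=3
L[5]='t': occ=0, LF[5]=C('t')+0=8+0=8
L[6]='s': occ=0, LF[6]=C('s')+0=7+0=7
L[7]='$': occ=0, LF[7]=C('$')+0=0+0=0
L[8]='t': occ=1, LF[8]=C('t')+1=8+1=9
L[9]='e': occ=0, LF[9]=C('e')+0=2+0=2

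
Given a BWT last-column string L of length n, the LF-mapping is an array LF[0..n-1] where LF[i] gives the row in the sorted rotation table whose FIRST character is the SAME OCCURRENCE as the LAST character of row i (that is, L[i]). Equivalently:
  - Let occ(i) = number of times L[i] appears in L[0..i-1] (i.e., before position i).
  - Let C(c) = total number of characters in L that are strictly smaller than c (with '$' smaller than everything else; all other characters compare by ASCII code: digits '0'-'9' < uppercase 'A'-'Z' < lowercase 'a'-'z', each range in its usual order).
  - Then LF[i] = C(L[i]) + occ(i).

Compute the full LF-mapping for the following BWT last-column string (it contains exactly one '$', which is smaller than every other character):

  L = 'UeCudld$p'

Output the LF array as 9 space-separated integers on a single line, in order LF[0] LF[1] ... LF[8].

Char counts: '$':1, 'C':1, 'U':1, 'd':2, 'e':1, 'l':1, 'p':1, 'u':1
C (first-col start): C('$')=0, C('C')=1, C('U')=2, C('d')=3, C('e')=5, C('l')=6, C('p')=7, C('u')=8
L[0]='U': occ=0, LF[0]=C('U')+0=2+0=2
L[1]='e': occ=0, LF[1]=C('e')+0=5+0=5
L[2]='C': occ=0, LF[2]=C('C')+0=1+0=1
L[3]='u': occ=0, LF[3]=C('u')+0=8+0=8
L[4]='d': occ=0, LF[4]=C('d')+0=3+0=3
L[5]='l': occ=0, LF[5]=C('l')+0=6+0=6
L[6]='d': occ=1, LF[6]=C('d')+1=3+1=4
L[7]='$': occ=0, LF[7]=C('$')+0=0+0=0
L[8]='p': occ=0, LF[8]=C('p')+0=7+0=7

Answer: 2 5 1 8 3 6 4 0 7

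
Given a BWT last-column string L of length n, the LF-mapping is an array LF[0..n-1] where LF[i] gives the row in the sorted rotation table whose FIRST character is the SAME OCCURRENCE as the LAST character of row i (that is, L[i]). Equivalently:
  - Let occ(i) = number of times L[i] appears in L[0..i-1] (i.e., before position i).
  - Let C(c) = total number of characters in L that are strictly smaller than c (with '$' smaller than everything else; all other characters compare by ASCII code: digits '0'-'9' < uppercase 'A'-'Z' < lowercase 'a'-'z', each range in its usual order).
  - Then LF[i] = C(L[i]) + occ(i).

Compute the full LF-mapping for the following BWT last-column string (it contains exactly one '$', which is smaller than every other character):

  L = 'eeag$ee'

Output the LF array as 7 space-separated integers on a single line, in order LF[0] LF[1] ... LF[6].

Char counts: '$':1, 'a':1, 'e':4, 'g':1
C (first-col start): C('$')=0, C('a')=1, C('e')=2, C('g')=6
L[0]='e': occ=0, LF[0]=C('e')+0=2+0=2
L[1]='e': occ=1, LF[1]=C('e')+1=2+1=3
L[2]='a': occ=0, LF[2]=C('a')+0=1+0=1
L[3]='g': occ=0, LF[3]=C('g')+0=6+0=6
L[4]='$': occ=0, LF[4]=C('$')+0=0+0=0
L[5]='e': occ=2, LF[5]=C('e')+2=2+2=4
L[6]='e': occ=3, LF[6]=C('e')+3=2+3=5

Answer: 2 3 1 6 0 4 5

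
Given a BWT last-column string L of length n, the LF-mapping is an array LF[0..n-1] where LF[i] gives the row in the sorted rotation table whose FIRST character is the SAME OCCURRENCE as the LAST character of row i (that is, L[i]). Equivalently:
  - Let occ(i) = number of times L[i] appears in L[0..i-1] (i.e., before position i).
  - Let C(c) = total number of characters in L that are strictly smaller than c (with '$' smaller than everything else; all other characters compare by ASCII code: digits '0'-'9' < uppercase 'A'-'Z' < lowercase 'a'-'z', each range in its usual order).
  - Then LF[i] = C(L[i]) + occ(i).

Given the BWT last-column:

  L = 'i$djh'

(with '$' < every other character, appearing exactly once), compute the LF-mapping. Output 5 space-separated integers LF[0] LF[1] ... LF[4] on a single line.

Answer: 3 0 1 4 2

Derivation:
Char counts: '$':1, 'd':1, 'h':1, 'i':1, 'j':1
C (first-col start): C('$')=0, C('d')=1, C('h')=2, C('i')=3, C('j')=4
L[0]='i': occ=0, LF[0]=C('i')+0=3+0=3
L[1]='$': occ=0, LF[1]=C('$')+0=0+0=0
L[2]='d': occ=0, LF[2]=C('d')+0=1+0=1
L[3]='j': occ=0, LF[3]=C('j')+0=4+0=4
L[4]='h': occ=0, LF[4]=C('h')+0=2+0=2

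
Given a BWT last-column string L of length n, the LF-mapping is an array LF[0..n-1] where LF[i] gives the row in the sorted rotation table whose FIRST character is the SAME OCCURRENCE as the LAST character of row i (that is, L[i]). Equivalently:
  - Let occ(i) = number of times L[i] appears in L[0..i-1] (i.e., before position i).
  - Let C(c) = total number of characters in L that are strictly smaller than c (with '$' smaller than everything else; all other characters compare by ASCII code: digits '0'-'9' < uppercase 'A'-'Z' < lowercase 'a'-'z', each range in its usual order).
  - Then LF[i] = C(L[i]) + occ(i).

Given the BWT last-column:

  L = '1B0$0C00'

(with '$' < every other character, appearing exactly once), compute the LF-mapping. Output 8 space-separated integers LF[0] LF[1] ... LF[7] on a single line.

Answer: 5 6 1 0 2 7 3 4

Derivation:
Char counts: '$':1, '0':4, '1':1, 'B':1, 'C':1
C (first-col start): C('$')=0, C('0')=1, C('1')=5, C('B')=6, C('C')=7
L[0]='1': occ=0, LF[0]=C('1')+0=5+0=5
L[1]='B': occ=0, LF[1]=C('B')+0=6+0=6
L[2]='0': occ=0, LF[2]=C('0')+0=1+0=1
L[3]='$': occ=0, LF[3]=C('$')+0=0+0=0
L[4]='0': occ=1, LF[4]=C('0')+1=1+1=2
L[5]='C': occ=0, LF[5]=C('C')+0=7+0=7
L[6]='0': occ=2, LF[6]=C('0')+2=1+2=3
L[7]='0': occ=3, LF[7]=C('0')+3=1+3=4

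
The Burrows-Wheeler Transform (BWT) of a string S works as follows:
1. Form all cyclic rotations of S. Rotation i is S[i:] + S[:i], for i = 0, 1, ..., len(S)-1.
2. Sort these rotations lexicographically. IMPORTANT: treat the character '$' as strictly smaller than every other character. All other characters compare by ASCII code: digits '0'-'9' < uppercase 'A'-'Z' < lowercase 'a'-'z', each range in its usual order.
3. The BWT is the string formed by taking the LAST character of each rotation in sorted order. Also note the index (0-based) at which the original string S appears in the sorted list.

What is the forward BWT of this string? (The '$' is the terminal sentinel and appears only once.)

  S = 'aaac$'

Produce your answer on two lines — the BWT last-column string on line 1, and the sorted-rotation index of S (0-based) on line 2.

All 5 rotations (rotation i = S[i:]+S[:i]):
  rot[0] = aaac$
  rot[1] = aac$a
  rot[2] = ac$aa
  rot[3] = c$aaa
  rot[4] = $aaac
Sorted (with $ < everything):
  sorted[0] = $aaac  (last char: 'c')
  sorted[1] = aaac$  (last char: '$')
  sorted[2] = aac$a  (last char: 'a')
  sorted[3] = ac$aa  (last char: 'a')
  sorted[4] = c$aaa  (last char: 'a')
Last column: c$aaa
Original string S is at sorted index 1

Answer: c$aaa
1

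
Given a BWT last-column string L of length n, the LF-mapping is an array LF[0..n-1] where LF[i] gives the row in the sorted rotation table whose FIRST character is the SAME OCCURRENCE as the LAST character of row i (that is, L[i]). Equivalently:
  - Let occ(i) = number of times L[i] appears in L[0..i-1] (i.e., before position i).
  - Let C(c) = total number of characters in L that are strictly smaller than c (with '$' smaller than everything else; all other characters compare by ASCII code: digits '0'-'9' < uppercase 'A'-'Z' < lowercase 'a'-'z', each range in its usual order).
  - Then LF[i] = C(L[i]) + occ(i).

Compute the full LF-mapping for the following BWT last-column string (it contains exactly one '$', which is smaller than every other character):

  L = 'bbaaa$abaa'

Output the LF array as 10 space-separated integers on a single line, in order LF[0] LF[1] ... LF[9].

Answer: 7 8 1 2 3 0 4 9 5 6

Derivation:
Char counts: '$':1, 'a':6, 'b':3
C (first-col start): C('$')=0, C('a')=1, C('b')=7
L[0]='b': occ=0, LF[0]=C('b')+0=7+0=7
L[1]='b': occ=1, LF[1]=C('b')+1=7+1=8
L[2]='a': occ=0, LF[2]=C('a')+0=1+0=1
L[3]='a': occ=1, LF[3]=C('a')+1=1+1=2
L[4]='a': occ=2, LF[4]=C('a')+2=1+2=3
L[5]='$': occ=0, LF[5]=C('$')+0=0+0=0
L[6]='a': occ=3, LF[6]=C('a')+3=1+3=4
L[7]='b': occ=2, LF[7]=C('b')+2=7+2=9
L[8]='a': occ=4, LF[8]=C('a')+4=1+4=5
L[9]='a': occ=5, LF[9]=C('a')+5=1+5=6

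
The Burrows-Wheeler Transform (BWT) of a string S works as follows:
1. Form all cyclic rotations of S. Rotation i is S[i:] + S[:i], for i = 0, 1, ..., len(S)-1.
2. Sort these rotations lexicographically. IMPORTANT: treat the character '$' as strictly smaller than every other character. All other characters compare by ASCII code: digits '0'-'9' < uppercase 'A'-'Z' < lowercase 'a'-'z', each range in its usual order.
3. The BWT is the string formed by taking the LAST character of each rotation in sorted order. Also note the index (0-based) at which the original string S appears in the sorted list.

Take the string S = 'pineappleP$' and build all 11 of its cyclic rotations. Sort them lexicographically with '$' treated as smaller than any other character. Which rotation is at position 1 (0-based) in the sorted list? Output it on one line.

All 11 rotations (rotation i = S[i:]+S[:i]):
  rot[0] = pineappleP$
  rot[1] = ineappleP$p
  rot[2] = neappleP$pi
  rot[3] = eappleP$pin
  rot[4] = appleP$pine
  rot[5] = ppleP$pinea
  rot[6] = pleP$pineap
  rot[7] = leP$pineapp
  rot[8] = eP$pineappl
  rot[9] = P$pineapple
  rot[10] = $pineappleP
Sorted (with $ < everything):
  sorted[0] = $pineappleP
  sorted[1] = P$pineapple
  sorted[2] = appleP$pine
  sorted[3] = eP$pineappl
  sorted[4] = eappleP$pin
  sorted[5] = ineappleP$p
  sorted[6] = leP$pineapp
  sorted[7] = neappleP$pi
  sorted[8] = pineappleP$
  sorted[9] = pleP$pineap
  sorted[10] = ppleP$pinea
sorted[1] = P$pineapple

Answer: P$pineapple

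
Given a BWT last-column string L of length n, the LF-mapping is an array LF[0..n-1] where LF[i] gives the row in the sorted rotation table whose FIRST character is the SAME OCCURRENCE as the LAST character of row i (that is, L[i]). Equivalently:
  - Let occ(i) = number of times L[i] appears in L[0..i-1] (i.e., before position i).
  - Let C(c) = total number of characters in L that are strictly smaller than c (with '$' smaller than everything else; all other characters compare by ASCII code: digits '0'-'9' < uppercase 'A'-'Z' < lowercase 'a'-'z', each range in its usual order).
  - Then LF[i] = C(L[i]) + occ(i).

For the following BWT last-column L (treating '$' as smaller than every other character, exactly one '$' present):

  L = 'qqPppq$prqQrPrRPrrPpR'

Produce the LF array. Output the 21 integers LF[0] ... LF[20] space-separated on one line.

Char counts: '$':1, 'P':4, 'Q':1, 'R':2, 'p':4, 'q':4, 'r':5
C (first-col start): C('$')=0, C('P')=1, C('Q')=5, C('R')=6, C('p')=8, C('q')=12, C('r')=16
L[0]='q': occ=0, LF[0]=C('q')+0=12+0=12
L[1]='q': occ=1, LF[1]=C('q')+1=12+1=13
L[2]='P': occ=0, LF[2]=C('P')+0=1+0=1
L[3]='p': occ=0, LF[3]=C('p')+0=8+0=8
L[4]='p': occ=1, LF[4]=C('p')+1=8+1=9
L[5]='q': occ=2, LF[5]=C('q')+2=12+2=14
L[6]='$': occ=0, LF[6]=C('$')+0=0+0=0
L[7]='p': occ=2, LF[7]=C('p')+2=8+2=10
L[8]='r': occ=0, LF[8]=C('r')+0=16+0=16
L[9]='q': occ=3, LF[9]=C('q')+3=12+3=15
L[10]='Q': occ=0, LF[10]=C('Q')+0=5+0=5
L[11]='r': occ=1, LF[11]=C('r')+1=16+1=17
L[12]='P': occ=1, LF[12]=C('P')+1=1+1=2
L[13]='r': occ=2, LF[13]=C('r')+2=16+2=18
L[14]='R': occ=0, LF[14]=C('R')+0=6+0=6
L[15]='P': occ=2, LF[15]=C('P')+2=1+2=3
L[16]='r': occ=3, LF[16]=C('r')+3=16+3=19
L[17]='r': occ=4, LF[17]=C('r')+4=16+4=20
L[18]='P': occ=3, LF[18]=C('P')+3=1+3=4
L[19]='p': occ=3, LF[19]=C('p')+3=8+3=11
L[20]='R': occ=1, LF[20]=C('R')+1=6+1=7

Answer: 12 13 1 8 9 14 0 10 16 15 5 17 2 18 6 3 19 20 4 11 7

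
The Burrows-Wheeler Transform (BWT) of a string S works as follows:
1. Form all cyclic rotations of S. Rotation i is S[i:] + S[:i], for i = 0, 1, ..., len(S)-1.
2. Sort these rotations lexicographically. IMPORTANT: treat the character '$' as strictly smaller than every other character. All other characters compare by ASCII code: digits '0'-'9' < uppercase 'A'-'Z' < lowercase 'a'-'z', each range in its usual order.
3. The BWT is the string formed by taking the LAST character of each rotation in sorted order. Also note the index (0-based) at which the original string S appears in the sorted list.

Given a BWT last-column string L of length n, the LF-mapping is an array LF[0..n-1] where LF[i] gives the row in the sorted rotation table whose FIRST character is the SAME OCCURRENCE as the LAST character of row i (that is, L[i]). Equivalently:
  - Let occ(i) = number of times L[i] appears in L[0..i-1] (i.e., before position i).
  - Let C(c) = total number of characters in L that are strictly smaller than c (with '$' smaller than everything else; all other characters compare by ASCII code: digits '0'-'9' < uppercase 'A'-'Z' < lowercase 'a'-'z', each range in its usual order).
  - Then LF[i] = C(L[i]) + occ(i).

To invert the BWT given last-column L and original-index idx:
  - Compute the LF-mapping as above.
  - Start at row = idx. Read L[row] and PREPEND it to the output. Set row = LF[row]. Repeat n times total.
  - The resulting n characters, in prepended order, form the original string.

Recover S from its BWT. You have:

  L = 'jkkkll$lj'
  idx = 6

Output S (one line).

Answer: lkjllkkj$

Derivation:
LF mapping: 1 3 4 5 6 7 0 8 2
Walk LF starting at row 6, prepending L[row]:
  step 1: row=6, L[6]='$', prepend. Next row=LF[6]=0
  step 2: row=0, L[0]='j', prepend. Next row=LF[0]=1
  step 3: row=1, L[1]='k', prepend. Next row=LF[1]=3
  step 4: row=3, L[3]='k', prepend. Next row=LF[3]=5
  step 5: row=5, L[5]='l', prepend. Next row=LF[5]=7
  step 6: row=7, L[7]='l', prepend. Next row=LF[7]=8
  step 7: row=8, L[8]='j', prepend. Next row=LF[8]=2
  step 8: row=2, L[2]='k', prepend. Next row=LF[2]=4
  step 9: row=4, L[4]='l', prepend. Next row=LF[4]=6
Reversed output: lkjllkkj$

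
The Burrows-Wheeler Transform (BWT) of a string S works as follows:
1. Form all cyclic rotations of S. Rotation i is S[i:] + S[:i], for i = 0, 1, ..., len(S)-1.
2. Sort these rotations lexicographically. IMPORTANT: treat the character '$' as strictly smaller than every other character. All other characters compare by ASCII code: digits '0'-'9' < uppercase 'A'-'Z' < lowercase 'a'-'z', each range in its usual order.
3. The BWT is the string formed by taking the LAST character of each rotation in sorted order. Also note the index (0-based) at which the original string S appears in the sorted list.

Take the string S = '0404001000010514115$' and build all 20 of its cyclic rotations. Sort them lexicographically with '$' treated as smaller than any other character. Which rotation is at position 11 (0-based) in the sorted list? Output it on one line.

All 20 rotations (rotation i = S[i:]+S[:i]):
  rot[0] = 0404001000010514115$
  rot[1] = 404001000010514115$0
  rot[2] = 04001000010514115$04
  rot[3] = 4001000010514115$040
  rot[4] = 001000010514115$0404
  rot[5] = 01000010514115$04040
  rot[6] = 1000010514115$040400
  rot[7] = 000010514115$0404001
  rot[8] = 00010514115$04040010
  rot[9] = 0010514115$040400100
  rot[10] = 010514115$0404001000
  rot[11] = 10514115$04040010000
  rot[12] = 0514115$040400100001
  rot[13] = 514115$0404001000010
  rot[14] = 14115$04040010000105
  rot[15] = 4115$040400100001051
  rot[16] = 115$0404001000010514
  rot[17] = 15$04040010000105141
  rot[18] = 5$040400100001051411
  rot[19] = $0404001000010514115
Sorted (with $ < everything):
  sorted[0] = $0404001000010514115
  sorted[1] = 000010514115$0404001
  sorted[2] = 00010514115$04040010
  sorted[3] = 001000010514115$0404
  sorted[4] = 0010514115$040400100
  sorted[5] = 01000010514115$04040
  sorted[6] = 010514115$0404001000
  sorted[7] = 04001000010514115$04
  sorted[8] = 0404001000010514115$
  sorted[9] = 0514115$040400100001
  sorted[10] = 1000010514115$040400
  sorted[11] = 10514115$04040010000
  sorted[12] = 115$0404001000010514
  sorted[13] = 14115$04040010000105
  sorted[14] = 15$04040010000105141
  sorted[15] = 4001000010514115$040
  sorted[16] = 404001000010514115$0
  sorted[17] = 4115$040400100001051
  sorted[18] = 5$040400100001051411
  sorted[19] = 514115$0404001000010
sorted[11] = 10514115$04040010000

Answer: 10514115$04040010000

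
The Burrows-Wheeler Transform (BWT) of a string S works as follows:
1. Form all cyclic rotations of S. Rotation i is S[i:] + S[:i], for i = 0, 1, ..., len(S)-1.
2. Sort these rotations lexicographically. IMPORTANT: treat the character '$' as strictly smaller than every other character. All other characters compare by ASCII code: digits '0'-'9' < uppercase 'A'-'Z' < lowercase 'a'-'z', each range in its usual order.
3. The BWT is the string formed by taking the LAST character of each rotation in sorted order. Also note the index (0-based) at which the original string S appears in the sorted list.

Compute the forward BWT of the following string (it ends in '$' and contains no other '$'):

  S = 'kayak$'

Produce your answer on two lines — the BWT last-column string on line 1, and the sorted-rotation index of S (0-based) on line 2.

Answer: kyka$a
4

Derivation:
All 6 rotations (rotation i = S[i:]+S[:i]):
  rot[0] = kayak$
  rot[1] = ayak$k
  rot[2] = yak$ka
  rot[3] = ak$kay
  rot[4] = k$kaya
  rot[5] = $kayak
Sorted (with $ < everything):
  sorted[0] = $kayak  (last char: 'k')
  sorted[1] = ak$kay  (last char: 'y')
  sorted[2] = ayak$k  (last char: 'k')
  sorted[3] = k$kaya  (last char: 'a')
  sorted[4] = kayak$  (last char: '$')
  sorted[5] = yak$ka  (last char: 'a')
Last column: kyka$a
Original string S is at sorted index 4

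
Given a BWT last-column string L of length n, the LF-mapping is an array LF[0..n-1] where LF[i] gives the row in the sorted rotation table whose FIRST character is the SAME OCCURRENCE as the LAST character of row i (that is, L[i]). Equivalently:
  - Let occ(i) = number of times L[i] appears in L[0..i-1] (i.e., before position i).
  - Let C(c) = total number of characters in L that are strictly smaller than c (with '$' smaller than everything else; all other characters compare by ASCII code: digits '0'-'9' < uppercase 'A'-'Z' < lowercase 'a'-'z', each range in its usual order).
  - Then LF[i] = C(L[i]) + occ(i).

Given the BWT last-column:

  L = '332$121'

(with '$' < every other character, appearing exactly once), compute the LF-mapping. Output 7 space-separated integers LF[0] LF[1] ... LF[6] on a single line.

Answer: 5 6 3 0 1 4 2

Derivation:
Char counts: '$':1, '1':2, '2':2, '3':2
C (first-col start): C('$')=0, C('1')=1, C('2')=3, C('3')=5
L[0]='3': occ=0, LF[0]=C('3')+0=5+0=5
L[1]='3': occ=1, LF[1]=C('3')+1=5+1=6
L[2]='2': occ=0, LF[2]=C('2')+0=3+0=3
L[3]='$': occ=0, LF[3]=C('$')+0=0+0=0
L[4]='1': occ=0, LF[4]=C('1')+0=1+0=1
L[5]='2': occ=1, LF[5]=C('2')+1=3+1=4
L[6]='1': occ=1, LF[6]=C('1')+1=1+1=2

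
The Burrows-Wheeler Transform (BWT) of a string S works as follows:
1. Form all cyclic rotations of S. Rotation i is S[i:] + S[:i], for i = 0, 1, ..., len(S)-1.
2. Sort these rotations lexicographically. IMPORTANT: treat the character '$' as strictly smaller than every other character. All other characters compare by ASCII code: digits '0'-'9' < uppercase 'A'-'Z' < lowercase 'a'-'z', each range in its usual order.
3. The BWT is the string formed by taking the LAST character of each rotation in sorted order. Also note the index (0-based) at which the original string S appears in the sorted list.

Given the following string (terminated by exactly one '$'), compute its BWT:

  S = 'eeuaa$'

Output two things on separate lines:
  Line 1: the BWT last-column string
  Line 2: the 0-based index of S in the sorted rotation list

Answer: aau$ee
3

Derivation:
All 6 rotations (rotation i = S[i:]+S[:i]):
  rot[0] = eeuaa$
  rot[1] = euaa$e
  rot[2] = uaa$ee
  rot[3] = aa$eeu
  rot[4] = a$eeua
  rot[5] = $eeuaa
Sorted (with $ < everything):
  sorted[0] = $eeuaa  (last char: 'a')
  sorted[1] = a$eeua  (last char: 'a')
  sorted[2] = aa$eeu  (last char: 'u')
  sorted[3] = eeuaa$  (last char: '$')
  sorted[4] = euaa$e  (last char: 'e')
  sorted[5] = uaa$ee  (last char: 'e')
Last column: aau$ee
Original string S is at sorted index 3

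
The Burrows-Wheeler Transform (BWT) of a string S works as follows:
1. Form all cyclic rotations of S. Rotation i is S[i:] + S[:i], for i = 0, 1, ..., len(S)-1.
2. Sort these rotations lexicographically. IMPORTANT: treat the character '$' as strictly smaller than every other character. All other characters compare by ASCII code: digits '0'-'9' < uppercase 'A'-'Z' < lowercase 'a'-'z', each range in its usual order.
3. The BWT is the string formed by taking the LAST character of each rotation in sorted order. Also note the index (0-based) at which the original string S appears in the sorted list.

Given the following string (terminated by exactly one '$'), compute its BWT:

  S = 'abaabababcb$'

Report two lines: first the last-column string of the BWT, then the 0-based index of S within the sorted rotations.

All 12 rotations (rotation i = S[i:]+S[:i]):
  rot[0] = abaabababcb$
  rot[1] = baabababcb$a
  rot[2] = aabababcb$ab
  rot[3] = abababcb$aba
  rot[4] = bababcb$abaa
  rot[5] = ababcb$abaab
  rot[6] = babcb$abaaba
  rot[7] = abcb$abaabab
  rot[8] = bcb$abaababa
  rot[9] = cb$abaababab
  rot[10] = b$abaabababc
  rot[11] = $abaabababcb
Sorted (with $ < everything):
  sorted[0] = $abaabababcb  (last char: 'b')
  sorted[1] = aabababcb$ab  (last char: 'b')
  sorted[2] = abaabababcb$  (last char: '$')
  sorted[3] = abababcb$aba  (last char: 'a')
  sorted[4] = ababcb$abaab  (last char: 'b')
  sorted[5] = abcb$abaabab  (last char: 'b')
  sorted[6] = b$abaabababc  (last char: 'c')
  sorted[7] = baabababcb$a  (last char: 'a')
  sorted[8] = bababcb$abaa  (last char: 'a')
  sorted[9] = babcb$abaaba  (last char: 'a')
  sorted[10] = bcb$abaababa  (last char: 'a')
  sorted[11] = cb$abaababab  (last char: 'b')
Last column: bb$abbcaaaab
Original string S is at sorted index 2

Answer: bb$abbcaaaab
2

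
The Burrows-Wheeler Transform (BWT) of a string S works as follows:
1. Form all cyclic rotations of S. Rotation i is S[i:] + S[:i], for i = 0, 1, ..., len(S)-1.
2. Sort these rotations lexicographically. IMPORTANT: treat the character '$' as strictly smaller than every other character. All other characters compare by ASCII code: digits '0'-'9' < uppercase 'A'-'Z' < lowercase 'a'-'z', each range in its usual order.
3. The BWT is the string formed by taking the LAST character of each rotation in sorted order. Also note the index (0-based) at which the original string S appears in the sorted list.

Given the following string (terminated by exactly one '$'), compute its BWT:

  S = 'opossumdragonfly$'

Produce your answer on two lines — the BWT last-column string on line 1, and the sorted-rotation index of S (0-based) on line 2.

All 17 rotations (rotation i = S[i:]+S[:i]):
  rot[0] = opossumdragonfly$
  rot[1] = possumdragonfly$o
  rot[2] = ossumdragonfly$op
  rot[3] = ssumdragonfly$opo
  rot[4] = sumdragonfly$opos
  rot[5] = umdragonfly$oposs
  rot[6] = mdragonfly$opossu
  rot[7] = dragonfly$opossum
  rot[8] = ragonfly$opossumd
  rot[9] = agonfly$opossumdr
  rot[10] = gonfly$opossumdra
  rot[11] = onfly$opossumdrag
  rot[12] = nfly$opossumdrago
  rot[13] = fly$opossumdragon
  rot[14] = ly$opossumdragonf
  rot[15] = y$opossumdragonfl
  rot[16] = $opossumdragonfly
Sorted (with $ < everything):
  sorted[0] = $opossumdragonfly  (last char: 'y')
  sorted[1] = agonfly$opossumdr  (last char: 'r')
  sorted[2] = dragonfly$opossum  (last char: 'm')
  sorted[3] = fly$opossumdragon  (last char: 'n')
  sorted[4] = gonfly$opossumdra  (last char: 'a')
  sorted[5] = ly$opossumdragonf  (last char: 'f')
  sorted[6] = mdragonfly$opossu  (last char: 'u')
  sorted[7] = nfly$opossumdrago  (last char: 'o')
  sorted[8] = onfly$opossumdrag  (last char: 'g')
  sorted[9] = opossumdragonfly$  (last char: '$')
  sorted[10] = ossumdragonfly$op  (last char: 'p')
  sorted[11] = possumdragonfly$o  (last char: 'o')
  sorted[12] = ragonfly$opossumd  (last char: 'd')
  sorted[13] = ssumdragonfly$opo  (last char: 'o')
  sorted[14] = sumdragonfly$opos  (last char: 's')
  sorted[15] = umdragonfly$oposs  (last char: 's')
  sorted[16] = y$opossumdragonfl  (last char: 'l')
Last column: yrmnafuog$podossl
Original string S is at sorted index 9

Answer: yrmnafuog$podossl
9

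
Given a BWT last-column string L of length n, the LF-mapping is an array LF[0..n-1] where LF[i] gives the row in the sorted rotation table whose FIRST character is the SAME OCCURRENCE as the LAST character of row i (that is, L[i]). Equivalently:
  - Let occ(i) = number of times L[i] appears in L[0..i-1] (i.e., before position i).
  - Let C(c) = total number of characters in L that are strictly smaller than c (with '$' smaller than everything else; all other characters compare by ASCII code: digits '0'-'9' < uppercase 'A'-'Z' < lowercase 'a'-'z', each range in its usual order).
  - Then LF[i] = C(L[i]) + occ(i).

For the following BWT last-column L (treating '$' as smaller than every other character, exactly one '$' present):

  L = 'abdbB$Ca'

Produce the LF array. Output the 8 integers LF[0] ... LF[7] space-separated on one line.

Char counts: '$':1, 'B':1, 'C':1, 'a':2, 'b':2, 'd':1
C (first-col start): C('$')=0, C('B')=1, C('C')=2, C('a')=3, C('b')=5, C('d')=7
L[0]='a': occ=0, LF[0]=C('a')+0=3+0=3
L[1]='b': occ=0, LF[1]=C('b')+0=5+0=5
L[2]='d': occ=0, LF[2]=C('d')+0=7+0=7
L[3]='b': occ=1, LF[3]=C('b')+1=5+1=6
L[4]='B': occ=0, LF[4]=C('B')+0=1+0=1
L[5]='$': occ=0, LF[5]=C('$')+0=0+0=0
L[6]='C': occ=0, LF[6]=C('C')+0=2+0=2
L[7]='a': occ=1, LF[7]=C('a')+1=3+1=4

Answer: 3 5 7 6 1 0 2 4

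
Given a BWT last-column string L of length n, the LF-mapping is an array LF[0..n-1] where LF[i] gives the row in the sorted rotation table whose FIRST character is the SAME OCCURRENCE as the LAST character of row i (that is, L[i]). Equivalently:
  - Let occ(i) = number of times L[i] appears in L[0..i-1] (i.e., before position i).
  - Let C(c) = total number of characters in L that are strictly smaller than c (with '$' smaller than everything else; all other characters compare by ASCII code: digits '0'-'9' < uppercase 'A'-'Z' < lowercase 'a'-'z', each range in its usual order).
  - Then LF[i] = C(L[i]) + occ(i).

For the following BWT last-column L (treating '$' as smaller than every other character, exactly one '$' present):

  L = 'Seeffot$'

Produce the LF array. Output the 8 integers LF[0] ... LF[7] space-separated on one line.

Char counts: '$':1, 'S':1, 'e':2, 'f':2, 'o':1, 't':1
C (first-col start): C('$')=0, C('S')=1, C('e')=2, C('f')=4, C('o')=6, C('t')=7
L[0]='S': occ=0, LF[0]=C('S')+0=1+0=1
L[1]='e': occ=0, LF[1]=C('e')+0=2+0=2
L[2]='e': occ=1, LF[2]=C('e')+1=2+1=3
L[3]='f': occ=0, LF[3]=C('f')+0=4+0=4
L[4]='f': occ=1, LF[4]=C('f')+1=4+1=5
L[5]='o': occ=0, LF[5]=C('o')+0=6+0=6
L[6]='t': occ=0, LF[6]=C('t')+0=7+0=7
L[7]='$': occ=0, LF[7]=C('$')+0=0+0=0

Answer: 1 2 3 4 5 6 7 0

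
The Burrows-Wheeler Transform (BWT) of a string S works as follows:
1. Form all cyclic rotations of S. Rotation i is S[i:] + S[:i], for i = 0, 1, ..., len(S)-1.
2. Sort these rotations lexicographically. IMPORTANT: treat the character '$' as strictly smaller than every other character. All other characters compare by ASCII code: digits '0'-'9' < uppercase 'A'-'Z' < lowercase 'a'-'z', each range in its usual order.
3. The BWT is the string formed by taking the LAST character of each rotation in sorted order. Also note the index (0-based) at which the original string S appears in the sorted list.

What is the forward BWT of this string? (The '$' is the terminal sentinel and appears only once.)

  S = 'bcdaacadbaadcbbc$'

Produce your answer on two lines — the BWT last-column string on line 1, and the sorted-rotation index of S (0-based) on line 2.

All 17 rotations (rotation i = S[i:]+S[:i]):
  rot[0] = bcdaacadbaadcbbc$
  rot[1] = cdaacadbaadcbbc$b
  rot[2] = daacadbaadcbbc$bc
  rot[3] = aacadbaadcbbc$bcd
  rot[4] = acadbaadcbbc$bcda
  rot[5] = cadbaadcbbc$bcdaa
  rot[6] = adbaadcbbc$bcdaac
  rot[7] = dbaadcbbc$bcdaaca
  rot[8] = baadcbbc$bcdaacad
  rot[9] = aadcbbc$bcdaacadb
  rot[10] = adcbbc$bcdaacadba
  rot[11] = dcbbc$bcdaacadbaa
  rot[12] = cbbc$bcdaacadbaad
  rot[13] = bbc$bcdaacadbaadc
  rot[14] = bc$bcdaacadbaadcb
  rot[15] = c$bcdaacadbaadcbb
  rot[16] = $bcdaacadbaadcbbc
Sorted (with $ < everything):
  sorted[0] = $bcdaacadbaadcbbc  (last char: 'c')
  sorted[1] = aacadbaadcbbc$bcd  (last char: 'd')
  sorted[2] = aadcbbc$bcdaacadb  (last char: 'b')
  sorted[3] = acadbaadcbbc$bcda  (last char: 'a')
  sorted[4] = adbaadcbbc$bcdaac  (last char: 'c')
  sorted[5] = adcbbc$bcdaacadba  (last char: 'a')
  sorted[6] = baadcbbc$bcdaacad  (last char: 'd')
  sorted[7] = bbc$bcdaacadbaadc  (last char: 'c')
  sorted[8] = bc$bcdaacadbaadcb  (last char: 'b')
  sorted[9] = bcdaacadbaadcbbc$  (last char: '$')
  sorted[10] = c$bcdaacadbaadcbb  (last char: 'b')
  sorted[11] = cadbaadcbbc$bcdaa  (last char: 'a')
  sorted[12] = cbbc$bcdaacadbaad  (last char: 'd')
  sorted[13] = cdaacadbaadcbbc$b  (last char: 'b')
  sorted[14] = daacadbaadcbbc$bc  (last char: 'c')
  sorted[15] = dbaadcbbc$bcdaaca  (last char: 'a')
  sorted[16] = dcbbc$bcdaacadbaa  (last char: 'a')
Last column: cdbacadcb$badbcaa
Original string S is at sorted index 9

Answer: cdbacadcb$badbcaa
9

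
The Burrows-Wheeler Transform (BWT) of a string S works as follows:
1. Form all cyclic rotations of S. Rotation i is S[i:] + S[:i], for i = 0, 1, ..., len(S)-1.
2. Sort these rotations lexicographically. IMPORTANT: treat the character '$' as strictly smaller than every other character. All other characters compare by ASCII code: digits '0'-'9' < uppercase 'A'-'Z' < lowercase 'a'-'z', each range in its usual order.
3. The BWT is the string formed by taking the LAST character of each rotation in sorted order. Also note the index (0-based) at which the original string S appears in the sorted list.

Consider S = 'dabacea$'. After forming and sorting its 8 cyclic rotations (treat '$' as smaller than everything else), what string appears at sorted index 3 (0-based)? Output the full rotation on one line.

All 8 rotations (rotation i = S[i:]+S[:i]):
  rot[0] = dabacea$
  rot[1] = abacea$d
  rot[2] = bacea$da
  rot[3] = acea$dab
  rot[4] = cea$daba
  rot[5] = ea$dabac
  rot[6] = a$dabace
  rot[7] = $dabacea
Sorted (with $ < everything):
  sorted[0] = $dabacea
  sorted[1] = a$dabace
  sorted[2] = abacea$d
  sorted[3] = acea$dab
  sorted[4] = bacea$da
  sorted[5] = cea$daba
  sorted[6] = dabacea$
  sorted[7] = ea$dabac
sorted[3] = acea$dab

Answer: acea$dab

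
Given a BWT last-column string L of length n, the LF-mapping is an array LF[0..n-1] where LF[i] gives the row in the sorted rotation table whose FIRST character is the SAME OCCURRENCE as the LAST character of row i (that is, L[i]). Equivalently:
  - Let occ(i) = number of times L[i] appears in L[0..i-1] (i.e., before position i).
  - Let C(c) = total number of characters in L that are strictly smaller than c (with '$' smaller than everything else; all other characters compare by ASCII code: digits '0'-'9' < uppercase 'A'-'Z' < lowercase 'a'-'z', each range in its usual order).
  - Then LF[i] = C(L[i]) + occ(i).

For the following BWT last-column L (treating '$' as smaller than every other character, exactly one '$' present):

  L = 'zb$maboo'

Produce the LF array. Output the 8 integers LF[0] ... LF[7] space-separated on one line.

Answer: 7 2 0 4 1 3 5 6

Derivation:
Char counts: '$':1, 'a':1, 'b':2, 'm':1, 'o':2, 'z':1
C (first-col start): C('$')=0, C('a')=1, C('b')=2, C('m')=4, C('o')=5, C('z')=7
L[0]='z': occ=0, LF[0]=C('z')+0=7+0=7
L[1]='b': occ=0, LF[1]=C('b')+0=2+0=2
L[2]='$': occ=0, LF[2]=C('$')+0=0+0=0
L[3]='m': occ=0, LF[3]=C('m')+0=4+0=4
L[4]='a': occ=0, LF[4]=C('a')+0=1+0=1
L[5]='b': occ=1, LF[5]=C('b')+1=2+1=3
L[6]='o': occ=0, LF[6]=C('o')+0=5+0=5
L[7]='o': occ=1, LF[7]=C('o')+1=5+1=6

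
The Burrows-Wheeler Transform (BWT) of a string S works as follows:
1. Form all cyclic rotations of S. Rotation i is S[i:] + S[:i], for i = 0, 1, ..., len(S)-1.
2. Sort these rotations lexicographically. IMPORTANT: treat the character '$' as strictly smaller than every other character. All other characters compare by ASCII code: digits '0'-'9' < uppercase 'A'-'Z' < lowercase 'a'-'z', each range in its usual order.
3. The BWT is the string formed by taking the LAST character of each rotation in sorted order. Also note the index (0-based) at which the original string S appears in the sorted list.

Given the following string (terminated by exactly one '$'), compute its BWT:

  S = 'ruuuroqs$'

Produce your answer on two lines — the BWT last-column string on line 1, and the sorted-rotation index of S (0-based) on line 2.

All 9 rotations (rotation i = S[i:]+S[:i]):
  rot[0] = ruuuroqs$
  rot[1] = uuuroqs$r
  rot[2] = uuroqs$ru
  rot[3] = uroqs$ruu
  rot[4] = roqs$ruuu
  rot[5] = oqs$ruuur
  rot[6] = qs$ruuuro
  rot[7] = s$ruuuroq
  rot[8] = $ruuuroqs
Sorted (with $ < everything):
  sorted[0] = $ruuuroqs  (last char: 's')
  sorted[1] = oqs$ruuur  (last char: 'r')
  sorted[2] = qs$ruuuro  (last char: 'o')
  sorted[3] = roqs$ruuu  (last char: 'u')
  sorted[4] = ruuuroqs$  (last char: '$')
  sorted[5] = s$ruuuroq  (last char: 'q')
  sorted[6] = uroqs$ruu  (last char: 'u')
  sorted[7] = uuroqs$ru  (last char: 'u')
  sorted[8] = uuuroqs$r  (last char: 'r')
Last column: srou$quur
Original string S is at sorted index 4

Answer: srou$quur
4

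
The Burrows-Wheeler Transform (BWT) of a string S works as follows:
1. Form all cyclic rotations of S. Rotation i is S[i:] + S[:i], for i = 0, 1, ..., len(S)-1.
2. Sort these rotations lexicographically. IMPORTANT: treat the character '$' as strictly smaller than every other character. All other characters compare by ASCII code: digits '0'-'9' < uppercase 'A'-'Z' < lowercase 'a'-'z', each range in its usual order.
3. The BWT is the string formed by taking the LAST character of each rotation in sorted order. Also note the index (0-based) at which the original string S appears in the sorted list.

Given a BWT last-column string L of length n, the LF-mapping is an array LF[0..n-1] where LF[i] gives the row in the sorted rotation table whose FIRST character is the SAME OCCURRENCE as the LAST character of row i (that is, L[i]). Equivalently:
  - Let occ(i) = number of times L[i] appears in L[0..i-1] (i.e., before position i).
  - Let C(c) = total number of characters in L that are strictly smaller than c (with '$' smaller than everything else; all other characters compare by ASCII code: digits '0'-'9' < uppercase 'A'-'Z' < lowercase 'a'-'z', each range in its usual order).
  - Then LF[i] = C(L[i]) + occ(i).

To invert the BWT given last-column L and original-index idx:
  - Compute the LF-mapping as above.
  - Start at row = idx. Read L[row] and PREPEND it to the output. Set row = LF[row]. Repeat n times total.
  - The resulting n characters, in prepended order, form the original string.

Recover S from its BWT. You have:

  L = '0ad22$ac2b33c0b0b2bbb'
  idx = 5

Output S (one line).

LF mapping: 1 10 20 4 5 0 11 18 6 12 8 9 19 2 13 3 14 7 15 16 17
Walk LF starting at row 5, prepending L[row]:
  step 1: row=5, L[5]='$', prepend. Next row=LF[5]=0
  step 2: row=0, L[0]='0', prepend. Next row=LF[0]=1
  step 3: row=1, L[1]='a', prepend. Next row=LF[1]=10
  step 4: row=10, L[10]='3', prepend. Next row=LF[10]=8
  step 5: row=8, L[8]='2', prepend. Next row=LF[8]=6
  step 6: row=6, L[6]='a', prepend. Next row=LF[6]=11
  step 7: row=11, L[11]='3', prepend. Next row=LF[11]=9
  step 8: row=9, L[9]='b', prepend. Next row=LF[9]=12
  step 9: row=12, L[12]='c', prepend. Next row=LF[12]=19
  step 10: row=19, L[19]='b', prepend. Next row=LF[19]=16
  step 11: row=16, L[16]='b', prepend. Next row=LF[16]=14
  step 12: row=14, L[14]='b', prepend. Next row=LF[14]=13
  step 13: row=13, L[13]='0', prepend. Next row=LF[13]=2
  step 14: row=2, L[2]='d', prepend. Next row=LF[2]=20
  step 15: row=20, L[20]='b', prepend. Next row=LF[20]=17
  step 16: row=17, L[17]='2', prepend. Next row=LF[17]=7
  step 17: row=7, L[7]='c', prepend. Next row=LF[7]=18
  step 18: row=18, L[18]='b', prepend. Next row=LF[18]=15
  step 19: row=15, L[15]='0', prepend. Next row=LF[15]=3
  step 20: row=3, L[3]='2', prepend. Next row=LF[3]=4
  step 21: row=4, L[4]='2', prepend. Next row=LF[4]=5
Reversed output: 220bc2bd0bbbcb3a23a0$

Answer: 220bc2bd0bbbcb3a23a0$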